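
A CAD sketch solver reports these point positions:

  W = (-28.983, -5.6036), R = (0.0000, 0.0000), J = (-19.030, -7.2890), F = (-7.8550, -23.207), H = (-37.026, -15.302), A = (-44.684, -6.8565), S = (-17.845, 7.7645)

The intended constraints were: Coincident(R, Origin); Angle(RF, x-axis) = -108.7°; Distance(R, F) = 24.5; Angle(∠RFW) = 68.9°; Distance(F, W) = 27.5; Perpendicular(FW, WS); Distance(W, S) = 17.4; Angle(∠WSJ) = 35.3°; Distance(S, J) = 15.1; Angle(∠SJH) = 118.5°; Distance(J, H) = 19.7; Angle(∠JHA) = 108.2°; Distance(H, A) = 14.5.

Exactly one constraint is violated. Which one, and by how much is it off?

Distance(H, A) = 14.5 — off by 3.10.

R = (0.00, 0.00) ✓; RF at -108.7° ✓; |RF| = 24.50 ✓; ∠RFW = 68.90° ✓; |FW| = 27.50 ✓; ∠(FW, WS) = 90.00° ✓; |WS| = 17.40 ✓; ∠WSJ = 35.30° ✓; |SJ| = 15.10 ✓; ∠SJH = 118.5° ✓; |JH| = 19.70 ✓; ∠JHA = 108.2° ✓; |HA| = 11.40 ✗.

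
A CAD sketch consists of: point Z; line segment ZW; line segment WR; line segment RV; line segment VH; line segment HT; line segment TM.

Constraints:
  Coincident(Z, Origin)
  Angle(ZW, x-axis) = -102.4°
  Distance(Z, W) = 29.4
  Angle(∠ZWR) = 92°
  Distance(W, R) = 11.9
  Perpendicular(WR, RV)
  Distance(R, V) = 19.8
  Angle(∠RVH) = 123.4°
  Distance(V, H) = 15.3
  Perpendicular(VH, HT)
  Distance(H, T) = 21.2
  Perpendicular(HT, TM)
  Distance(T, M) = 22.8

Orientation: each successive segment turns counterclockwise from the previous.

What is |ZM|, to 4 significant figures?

32.30

Z is at the origin; ZW runs at -102.4° with length 29.4, so W = (-6.313, -28.71). ∠ZWR = 92.0° gives WR at -14.40° from the x-axis; with |WR| = 11.9, R = (5.213, -31.67). The perpendicularity gives RV at right angles to WR, so RV runs at 75.60°; with |RV| = 19.8, V = (10.14, -12.50). ∠RVH = 123.4° gives VH at 132.2° from the x-axis; with |VH| = 15.3, H = (-0.1403, -1.161). VH is perpendicular to HT, so HT runs at -137.8°; with |HT| = 21.2, T = (-15.85, -15.40). HT is perpendicular to TM, so TM runs at -47.80°; with |TM| = 22.8, M = (-0.5302, -32.29). Then |ZM| = |M − Z| = 32.30.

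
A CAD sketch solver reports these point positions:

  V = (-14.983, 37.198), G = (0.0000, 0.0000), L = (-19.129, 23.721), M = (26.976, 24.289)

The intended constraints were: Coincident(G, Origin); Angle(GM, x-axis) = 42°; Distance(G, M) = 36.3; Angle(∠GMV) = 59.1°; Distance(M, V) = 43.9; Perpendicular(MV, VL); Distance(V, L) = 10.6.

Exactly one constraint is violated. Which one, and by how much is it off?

Distance(V, L) = 10.6 — off by 3.50.

G = (0.00, 0.00) ✓; GM at 42.00° ✓; |GM| = 36.30 ✓; ∠GMV = 59.10° ✓; |MV| = 43.90 ✓; ∠(MV, VL) = 90.00° ✓; |VL| = 14.10 ✗.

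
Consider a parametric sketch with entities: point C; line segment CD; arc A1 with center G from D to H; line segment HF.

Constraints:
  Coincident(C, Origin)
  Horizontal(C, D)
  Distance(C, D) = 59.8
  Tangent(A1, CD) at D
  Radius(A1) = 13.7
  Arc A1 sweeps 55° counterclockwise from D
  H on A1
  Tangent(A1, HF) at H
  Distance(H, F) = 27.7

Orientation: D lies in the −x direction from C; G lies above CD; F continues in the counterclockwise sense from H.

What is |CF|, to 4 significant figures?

43.39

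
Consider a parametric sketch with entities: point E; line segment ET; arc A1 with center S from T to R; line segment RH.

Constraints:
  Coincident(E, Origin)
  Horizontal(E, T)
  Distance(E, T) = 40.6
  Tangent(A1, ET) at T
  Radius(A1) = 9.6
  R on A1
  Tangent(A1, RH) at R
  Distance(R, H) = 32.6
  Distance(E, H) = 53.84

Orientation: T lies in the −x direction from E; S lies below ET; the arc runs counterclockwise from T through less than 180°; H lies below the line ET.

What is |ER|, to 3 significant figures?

51.0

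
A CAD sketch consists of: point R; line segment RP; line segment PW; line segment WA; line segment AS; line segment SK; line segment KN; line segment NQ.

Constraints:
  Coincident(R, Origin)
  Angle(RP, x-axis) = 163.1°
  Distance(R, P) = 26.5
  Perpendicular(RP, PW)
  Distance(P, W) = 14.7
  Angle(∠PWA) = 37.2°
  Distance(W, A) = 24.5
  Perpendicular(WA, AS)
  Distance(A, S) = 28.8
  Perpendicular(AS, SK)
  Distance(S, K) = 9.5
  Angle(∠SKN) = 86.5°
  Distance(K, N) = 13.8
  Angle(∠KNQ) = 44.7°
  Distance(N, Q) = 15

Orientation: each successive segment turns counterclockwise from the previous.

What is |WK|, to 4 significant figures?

32.47

R is at the origin; RP runs at 163.1° with length 26.5, so P = (-25.36, 7.704). RP ⟂ PW, so PW runs at -106.9°; with |PW| = 14.7, W = (-29.63, -6.362). ∠PWA = 37.2° gives WA at 35.90° from the x-axis; with |WA| = 24.5, A = (-9.783, 8.005). The perpendicularity gives AS at right angles to WA, so AS runs at 125.9°; with |AS| = 28.8, S = (-26.67, 31.33). AS ⟂ SK, so SK runs at -144.1°; with |SK| = 9.5, K = (-34.37, 25.76). Then |WK| = |K − W| = 32.47.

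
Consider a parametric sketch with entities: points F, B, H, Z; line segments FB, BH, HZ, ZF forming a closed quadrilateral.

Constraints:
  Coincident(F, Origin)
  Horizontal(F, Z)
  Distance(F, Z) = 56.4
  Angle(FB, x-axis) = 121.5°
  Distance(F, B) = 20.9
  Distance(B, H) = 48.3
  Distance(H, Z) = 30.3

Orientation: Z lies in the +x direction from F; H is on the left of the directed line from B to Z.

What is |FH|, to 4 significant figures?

43.80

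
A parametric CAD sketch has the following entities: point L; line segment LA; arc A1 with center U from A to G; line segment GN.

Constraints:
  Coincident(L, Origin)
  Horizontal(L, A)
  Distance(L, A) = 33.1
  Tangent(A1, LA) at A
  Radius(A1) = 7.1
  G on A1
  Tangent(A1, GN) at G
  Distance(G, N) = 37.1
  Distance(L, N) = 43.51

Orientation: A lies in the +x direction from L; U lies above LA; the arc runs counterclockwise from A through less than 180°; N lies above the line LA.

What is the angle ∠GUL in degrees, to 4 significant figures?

153.8°

L is at the origin; LA is horizontal with |LA| = 33.1 and A on the +x side, so A = (33.10, 0.000). Tangency of A1 to LA means the radius UA is perpendicular to LA, so U = A + (0, 7.1) = (33.10, 7.100). Since UG ⟂ GN (tangency), |UN| = √(7.1² + 37.1²) = 37.77 regardless of where G sits on A1. So N lies on both circle(L, 43.51) and circle(U, 37.77); the above-LA intersection is N = (15.65, 40.60). G is the foot of the tangent from N: G = (38.67, 11.51).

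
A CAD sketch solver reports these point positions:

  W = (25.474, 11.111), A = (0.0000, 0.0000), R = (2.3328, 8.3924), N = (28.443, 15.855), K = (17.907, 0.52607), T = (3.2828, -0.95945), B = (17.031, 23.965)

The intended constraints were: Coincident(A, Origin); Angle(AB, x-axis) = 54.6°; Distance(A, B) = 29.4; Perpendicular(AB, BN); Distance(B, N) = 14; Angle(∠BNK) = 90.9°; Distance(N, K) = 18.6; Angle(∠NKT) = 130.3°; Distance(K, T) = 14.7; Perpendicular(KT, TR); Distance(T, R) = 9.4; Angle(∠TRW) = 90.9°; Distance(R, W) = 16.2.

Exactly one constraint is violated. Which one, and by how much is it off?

Distance(R, W) = 16.2 — off by 7.10.

A = (0.00, 0.00) ✓; AB at 54.60° ✓; |AB| = 29.40 ✓; ∠(AB, BN) = 90.00° ✓; |BN| = 14.00 ✓; ∠BNK = 90.90° ✓; |NK| = 18.60 ✓; ∠NKT = 130.3° ✓; |KT| = 14.70 ✓; ∠(KT, TR) = 90.00° ✓; |TR| = 9.400 ✓; ∠TRW = 90.90° ✓; |RW| = 23.30 ✗.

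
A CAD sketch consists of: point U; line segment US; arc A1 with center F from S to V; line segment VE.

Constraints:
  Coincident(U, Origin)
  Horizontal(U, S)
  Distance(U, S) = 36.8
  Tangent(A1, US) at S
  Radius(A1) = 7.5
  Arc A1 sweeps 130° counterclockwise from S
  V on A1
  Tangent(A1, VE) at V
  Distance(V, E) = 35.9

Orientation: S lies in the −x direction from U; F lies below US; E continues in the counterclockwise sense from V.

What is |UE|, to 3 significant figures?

44.3

U is at the origin; U and S share the same y with |US| = 36.8 and S on the −x side, so S = (-36.8, 0.00). Tangency of A1 to US means the radius FS is perpendicular to US, so F = S + (0, -7.5) = (-36.8, -7.50). On A1, S sits at bearing 90° from F; a 130° counterclockwise sweep puts V at bearing 220°, so V = F + 7.5·(cos 220°, sin 220°) = (-42.5, -12.3). Tangency of A1 to VE means the radius FV is perpendicular to VE, so VE runs along (−sin 220°, cos 220°); with |VE| = 35.9, E = (-19.5, -39.8). Then |UE| = |E − U| = 44.3.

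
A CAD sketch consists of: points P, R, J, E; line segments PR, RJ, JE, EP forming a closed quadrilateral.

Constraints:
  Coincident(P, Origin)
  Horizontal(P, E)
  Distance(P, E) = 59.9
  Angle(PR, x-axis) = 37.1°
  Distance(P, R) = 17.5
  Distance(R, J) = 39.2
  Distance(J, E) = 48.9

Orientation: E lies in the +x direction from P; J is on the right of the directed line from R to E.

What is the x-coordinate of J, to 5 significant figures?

19.940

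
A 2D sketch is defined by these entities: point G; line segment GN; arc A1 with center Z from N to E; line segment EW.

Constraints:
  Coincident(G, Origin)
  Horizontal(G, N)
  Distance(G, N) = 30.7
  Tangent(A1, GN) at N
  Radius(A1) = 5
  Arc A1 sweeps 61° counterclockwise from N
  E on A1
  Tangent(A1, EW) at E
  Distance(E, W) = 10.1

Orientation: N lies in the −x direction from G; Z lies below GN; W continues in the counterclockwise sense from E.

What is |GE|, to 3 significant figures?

35.2

G is at the origin; G and N share the same y with |GN| = 30.7 and N on the −x side, so N = (-30.7, 0.00). Tangency of A1 to GN means the radius ZN is perpendicular to GN, so Z = N + (0, -5) = (-30.7, -5.00). On A1, N sits at bearing 90° from Z; a 61° counterclockwise sweep puts E at bearing 151°, so E = Z + 5.0·(cos 151°, sin 151°) = (-35.1, -2.58). Then |GE| = |E − G| = 35.2.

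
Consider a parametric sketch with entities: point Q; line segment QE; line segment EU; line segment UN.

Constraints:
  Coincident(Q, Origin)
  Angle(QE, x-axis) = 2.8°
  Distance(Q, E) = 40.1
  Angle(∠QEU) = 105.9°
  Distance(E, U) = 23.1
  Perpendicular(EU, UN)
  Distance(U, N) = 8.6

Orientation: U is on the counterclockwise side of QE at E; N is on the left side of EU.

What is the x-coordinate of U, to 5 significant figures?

45.288

Q is at the origin; QE runs at 2.8° with length 40.1, so E = 40.1·(cos 2.8°, sin 2.8°) = (40.052, 1.9589). ∠QEU = 105.9°, so EU runs at 2.8° + (180° − 105.9°) = 76.900° from the x-axis; with |EU| = 23.1, U = E + 23.1·(cos 76.900°, sin 76.900°) = (45.288, 24.458). So U.x = 45.288.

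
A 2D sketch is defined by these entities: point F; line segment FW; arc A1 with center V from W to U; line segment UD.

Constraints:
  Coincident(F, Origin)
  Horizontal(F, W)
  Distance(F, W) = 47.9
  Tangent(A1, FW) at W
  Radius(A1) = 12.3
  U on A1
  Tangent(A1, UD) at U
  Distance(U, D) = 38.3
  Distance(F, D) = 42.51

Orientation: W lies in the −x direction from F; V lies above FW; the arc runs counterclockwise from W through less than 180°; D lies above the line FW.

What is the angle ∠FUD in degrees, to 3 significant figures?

67.9°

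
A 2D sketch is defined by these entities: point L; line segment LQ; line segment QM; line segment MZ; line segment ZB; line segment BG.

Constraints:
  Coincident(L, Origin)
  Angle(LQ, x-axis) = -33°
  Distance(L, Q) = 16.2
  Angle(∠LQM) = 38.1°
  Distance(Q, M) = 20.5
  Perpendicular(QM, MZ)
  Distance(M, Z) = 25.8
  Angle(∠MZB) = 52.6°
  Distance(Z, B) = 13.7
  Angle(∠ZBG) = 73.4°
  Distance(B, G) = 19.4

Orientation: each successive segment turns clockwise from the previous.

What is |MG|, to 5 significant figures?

7.7503

L is at the origin; LQ runs at -33.0° with length 16.2, so Q = (13.586, -8.8232). ∠LQM = 38.1° gives QM at -174.90° from the x-axis; with |QM| = 20.5, M = (-6.8324, -10.645). The perpendicularity gives MZ at right angles to QM, so MZ runs at 95.100°; with |MZ| = 25.8, Z = (-9.1259, 15.052). ∠MZB = 52.6° gives ZB at -32.300° from the x-axis; with |ZB| = 13.7, B = (2.4542, 7.7317). ∠ZBG = 73.4° gives BG at -138.90° from the x-axis; with |BG| = 19.4, G = (-12.165, -5.0213). Then |MG| = |G − M| = 7.7503.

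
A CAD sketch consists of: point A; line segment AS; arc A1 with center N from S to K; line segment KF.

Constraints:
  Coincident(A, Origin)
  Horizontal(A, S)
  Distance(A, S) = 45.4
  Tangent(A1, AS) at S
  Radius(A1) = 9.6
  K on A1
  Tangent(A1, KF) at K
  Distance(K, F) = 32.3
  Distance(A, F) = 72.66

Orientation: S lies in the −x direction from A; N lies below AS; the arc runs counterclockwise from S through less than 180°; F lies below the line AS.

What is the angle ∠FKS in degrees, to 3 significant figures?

141°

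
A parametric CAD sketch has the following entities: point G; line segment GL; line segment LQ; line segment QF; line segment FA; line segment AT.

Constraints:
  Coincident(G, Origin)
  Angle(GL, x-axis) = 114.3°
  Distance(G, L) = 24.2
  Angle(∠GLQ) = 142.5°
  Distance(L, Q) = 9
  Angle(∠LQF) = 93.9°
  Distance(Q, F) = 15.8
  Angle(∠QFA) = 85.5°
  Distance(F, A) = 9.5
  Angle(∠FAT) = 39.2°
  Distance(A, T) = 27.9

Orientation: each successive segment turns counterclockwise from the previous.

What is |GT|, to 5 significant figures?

44.724

∠QFA = 85.5° gives FA at -27.600° from the x-axis; with |FA| = 9.5, A = (-17.868, 8.5231). ∠FAT = 39.2° gives AT at 113.20° from the x-axis; with |AT| = 27.9, T = (-28.859, 34.167). Then |GT| = |T − G| = 44.724.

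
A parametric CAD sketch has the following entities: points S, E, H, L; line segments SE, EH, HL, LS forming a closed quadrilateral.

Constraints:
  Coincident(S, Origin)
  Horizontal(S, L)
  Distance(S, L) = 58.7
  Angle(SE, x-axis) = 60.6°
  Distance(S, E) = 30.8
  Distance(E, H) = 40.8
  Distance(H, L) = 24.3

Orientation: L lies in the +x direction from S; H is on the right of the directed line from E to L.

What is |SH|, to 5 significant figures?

36.810

Checks: S.y = 0.00, L.y = 0.00 ✓; |EH| = 40.80 ✓; |HL| = 24.30 ✓.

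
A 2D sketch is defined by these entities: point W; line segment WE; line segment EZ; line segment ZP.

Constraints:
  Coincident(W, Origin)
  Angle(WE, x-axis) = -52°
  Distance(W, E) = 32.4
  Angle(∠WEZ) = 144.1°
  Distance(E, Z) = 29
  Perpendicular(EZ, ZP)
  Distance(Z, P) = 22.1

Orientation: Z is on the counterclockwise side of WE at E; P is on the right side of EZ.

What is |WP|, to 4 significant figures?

68.86

∠WEZ = 144.1°, so EZ runs at -52.0° + (180° − 144.1°) = -16.10° from the x-axis; with |EZ| = 29.0, Z = E + 29.0·(cos -16.10°, sin -16.10°) = (47.81, -33.57). The perpendicularity gives ZP at right angles to EZ; with |ZP| = 22.1 on the right of EZ, P = Z + 22.1·(-0.2773, -0.9608) = (41.68, -54.81). Then |WP| = |P − W| = 68.86.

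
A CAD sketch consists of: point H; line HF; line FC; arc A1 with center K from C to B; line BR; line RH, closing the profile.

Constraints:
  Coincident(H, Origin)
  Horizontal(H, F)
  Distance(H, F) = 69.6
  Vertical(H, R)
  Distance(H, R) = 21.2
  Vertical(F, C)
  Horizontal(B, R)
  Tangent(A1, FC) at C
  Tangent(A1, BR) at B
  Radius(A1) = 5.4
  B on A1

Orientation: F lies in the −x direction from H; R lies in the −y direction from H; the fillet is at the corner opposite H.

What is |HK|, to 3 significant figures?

66.1

HR is vertical with |HR| = 21.2 and R on the −y side, so R = (0.00, -21.2). The virtual corner opposite H is at (-69.6, -21.2). Since A1 is tangent to FC there, KC ⟂ FC and the tangent condition forces KB to be normal to BR, with radius 5.4, so the center K sits 5.4 in from both sides at K = (-64.2, -15.8). Then |HK| = |K − H| = 66.1.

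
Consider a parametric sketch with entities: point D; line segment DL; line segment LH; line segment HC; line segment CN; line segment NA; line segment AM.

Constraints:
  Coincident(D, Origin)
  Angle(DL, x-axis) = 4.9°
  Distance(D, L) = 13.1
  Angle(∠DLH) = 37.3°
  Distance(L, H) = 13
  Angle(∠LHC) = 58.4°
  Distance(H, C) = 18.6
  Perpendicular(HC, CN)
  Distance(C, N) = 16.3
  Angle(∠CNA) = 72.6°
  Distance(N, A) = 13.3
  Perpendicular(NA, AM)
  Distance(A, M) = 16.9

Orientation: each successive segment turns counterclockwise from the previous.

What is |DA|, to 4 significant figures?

14.45

D is at the origin; DL runs at 4.9° with length 13.1, so L = (13.05, 1.119). ∠DLH = 37.3° gives LH at 147.6° from the x-axis; with |LH| = 13.0, H = (2.076, 8.085). ∠LHC = 58.4° gives HC at -90.80° from the x-axis; with |HC| = 18.6, C = (1.816, -10.51). HC ⟂ CN, so CN runs at -0.8000°; with |CN| = 16.3, N = (18.11, -10.74). ∠CNA = 72.6° gives NA at 106.6° from the x-axis; with |NA| = 13.3, A = (14.31, 2.005). Then |DA| = |A − D| = 14.45.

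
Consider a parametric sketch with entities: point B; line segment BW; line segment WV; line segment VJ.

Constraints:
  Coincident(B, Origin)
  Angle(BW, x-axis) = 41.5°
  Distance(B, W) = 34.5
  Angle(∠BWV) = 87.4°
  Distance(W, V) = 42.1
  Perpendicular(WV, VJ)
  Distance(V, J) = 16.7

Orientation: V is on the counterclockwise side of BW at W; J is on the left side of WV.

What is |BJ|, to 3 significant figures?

44.3

B is at the origin; BW runs at 41.5° with length 34.5, so W = 34.5·(cos 41.5°, sin 41.5°) = (25.8, 22.9). ∠BWV = 87.4°, so WV runs at 41.5° + (180° − 87.4°) = 134° from the x-axis; with |WV| = 42.1, V = W + 42.1·(cos 134°, sin 134°) = (-3.46, 53.1). WV is perpendicular to VJ; with |VJ| = 16.7 on the left of WV, J = V + 16.7·(-0.718, -0.696) = (-15.5, 41.5). Then |BJ| = |J − B| = 44.3.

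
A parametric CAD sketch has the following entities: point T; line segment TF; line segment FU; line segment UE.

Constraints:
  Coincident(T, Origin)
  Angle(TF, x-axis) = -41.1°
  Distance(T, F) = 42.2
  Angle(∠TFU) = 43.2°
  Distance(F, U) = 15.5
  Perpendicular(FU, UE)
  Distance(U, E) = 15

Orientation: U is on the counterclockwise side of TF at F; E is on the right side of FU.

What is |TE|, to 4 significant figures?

46.47

T is at the origin; TF runs at -41.1° with length 42.2, so F = 42.2·(cos -41.1°, sin -41.1°) = (31.80, -27.74). ∠TFU = 43.2°, so FU runs at -41.1° + (180° − 43.2°) = 95.70° from the x-axis; with |FU| = 15.5, U = F + 15.5·(cos 95.70°, sin 95.70°) = (30.26, -12.32). FU is perpendicular to UE; with |UE| = 15.0 on the right of FU, E = U + 15.0·(0.9951, 0.09932) = (45.19, -10.83). Then |TE| = |E − T| = 46.47.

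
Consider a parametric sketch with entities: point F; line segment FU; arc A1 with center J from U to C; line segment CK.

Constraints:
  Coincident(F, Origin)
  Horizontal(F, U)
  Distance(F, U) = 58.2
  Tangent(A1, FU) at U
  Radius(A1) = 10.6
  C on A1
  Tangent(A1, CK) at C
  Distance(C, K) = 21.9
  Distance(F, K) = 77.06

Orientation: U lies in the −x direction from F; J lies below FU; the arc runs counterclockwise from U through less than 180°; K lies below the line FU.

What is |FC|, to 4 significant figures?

69.49

F is at the origin; F and U share the same y with |FU| = 58.2 and U on the −x side, so U = (-58.20, 0.000). The tangent condition forces JU to be normal to FU, so J = U + (0, -10.6) = (-58.20, -10.60). Since JC ⟂ CK (tangency), |JK| = √(10.6² + 21.9²) = 24.33 regardless of where C sits on A1. So K lies on both circle(F, 77.06) and circle(J, 24.33); the below-FU intersection is K = (-70.21, -31.76). C is the foot of the tangent from K: C = (-68.78, -9.906).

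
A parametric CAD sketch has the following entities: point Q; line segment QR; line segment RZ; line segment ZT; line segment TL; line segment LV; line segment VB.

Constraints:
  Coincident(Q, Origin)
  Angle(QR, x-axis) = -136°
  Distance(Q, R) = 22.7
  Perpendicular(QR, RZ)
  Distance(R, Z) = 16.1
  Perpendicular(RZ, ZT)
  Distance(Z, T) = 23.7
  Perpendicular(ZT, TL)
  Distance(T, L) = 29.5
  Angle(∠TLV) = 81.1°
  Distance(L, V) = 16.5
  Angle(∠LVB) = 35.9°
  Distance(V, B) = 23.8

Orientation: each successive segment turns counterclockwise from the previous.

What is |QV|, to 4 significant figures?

18.76

Q is at the origin; QR runs at -136.0° with length 22.7, so R = (-16.33, -15.77). QR ⟂ RZ, so RZ runs at -46.00°; with |RZ| = 16.1, Z = (-5.145, -27.35). RZ is perpendicular to ZT, so ZT runs at 44.00°; with |ZT| = 23.7, T = (11.90, -10.89). ZT is perpendicular to TL, so TL runs at 134.0°; with |TL| = 29.5, L = (-8.589, 10.33). ∠TLV = 81.1° gives LV at -127.1° from the x-axis; with |LV| = 16.5, V = (-18.54, -2.826). Then |QV| = |V − Q| = 18.76.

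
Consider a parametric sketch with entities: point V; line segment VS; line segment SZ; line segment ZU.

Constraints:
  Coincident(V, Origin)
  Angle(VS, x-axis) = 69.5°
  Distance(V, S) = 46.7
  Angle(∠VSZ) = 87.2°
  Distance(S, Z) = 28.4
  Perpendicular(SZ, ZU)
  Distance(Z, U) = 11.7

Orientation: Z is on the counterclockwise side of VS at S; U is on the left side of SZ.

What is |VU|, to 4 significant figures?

43.63

V is at the origin; VS runs at 69.5° with length 46.7, so S = 46.7·(cos 69.5°, sin 69.5°) = (16.35, 43.74). ∠VSZ = 87.2°, so SZ runs at 69.5° + (180° − 87.2°) = 162.3° from the x-axis; with |SZ| = 28.4, Z = S + 28.4·(cos 162.3°, sin 162.3°) = (-10.70, 52.38). SZ ⟂ ZU; with |ZU| = 11.7 on the left of SZ, U = Z + 11.7·(-0.3040, -0.9527) = (-14.26, 41.23). Then |VU| = |U − V| = 43.63.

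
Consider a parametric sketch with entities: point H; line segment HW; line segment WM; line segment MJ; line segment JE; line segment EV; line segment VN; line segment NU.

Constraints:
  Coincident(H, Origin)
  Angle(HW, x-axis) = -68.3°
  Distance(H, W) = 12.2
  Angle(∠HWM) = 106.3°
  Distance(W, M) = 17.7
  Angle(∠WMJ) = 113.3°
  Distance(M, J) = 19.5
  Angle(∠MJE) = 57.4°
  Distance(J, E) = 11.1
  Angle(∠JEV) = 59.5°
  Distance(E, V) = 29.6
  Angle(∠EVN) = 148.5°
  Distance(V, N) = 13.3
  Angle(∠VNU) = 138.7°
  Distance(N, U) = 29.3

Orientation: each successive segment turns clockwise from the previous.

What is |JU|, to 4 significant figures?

50.77

∠EVN = 148.5° gives VN at -123.3° from the x-axis; with |VN| = 13.3, N = (-25.04, -48.24). ∠VNU = 138.7° gives NU at -164.6° from the x-axis; with |NU| = 29.3, U = (-53.28, -56.02). Then |JU| = |U − J| = 50.77.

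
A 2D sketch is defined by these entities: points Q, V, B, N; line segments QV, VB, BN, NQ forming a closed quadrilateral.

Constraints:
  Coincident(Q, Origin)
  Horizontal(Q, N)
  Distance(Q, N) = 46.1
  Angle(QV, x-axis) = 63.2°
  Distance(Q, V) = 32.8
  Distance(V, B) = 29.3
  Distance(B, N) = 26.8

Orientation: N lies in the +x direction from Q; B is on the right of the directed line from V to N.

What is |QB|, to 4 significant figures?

19.30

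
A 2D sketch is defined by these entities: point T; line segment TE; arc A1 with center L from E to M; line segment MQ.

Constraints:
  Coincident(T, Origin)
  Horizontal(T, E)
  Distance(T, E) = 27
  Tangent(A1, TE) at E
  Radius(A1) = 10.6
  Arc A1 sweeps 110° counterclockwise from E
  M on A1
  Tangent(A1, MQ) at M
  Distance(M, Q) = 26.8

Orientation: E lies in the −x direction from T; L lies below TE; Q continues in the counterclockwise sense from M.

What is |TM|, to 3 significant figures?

39.6

T is at the origin; TE is horizontal with |TE| = 27.0 and E on the −x side, so E = (-27.0, 0.00). Since A1 is tangent to TE there, LE ⟂ TE, so L = E + (0, -10.6) = (-27.0, -10.6). On A1, E sits at bearing 90° from L; a 110° counterclockwise sweep puts M at bearing 200°, so M = L + 10.6·(cos 200°, sin 200°) = (-37.0, -14.2). Then |TM| = |M − T| = 39.6.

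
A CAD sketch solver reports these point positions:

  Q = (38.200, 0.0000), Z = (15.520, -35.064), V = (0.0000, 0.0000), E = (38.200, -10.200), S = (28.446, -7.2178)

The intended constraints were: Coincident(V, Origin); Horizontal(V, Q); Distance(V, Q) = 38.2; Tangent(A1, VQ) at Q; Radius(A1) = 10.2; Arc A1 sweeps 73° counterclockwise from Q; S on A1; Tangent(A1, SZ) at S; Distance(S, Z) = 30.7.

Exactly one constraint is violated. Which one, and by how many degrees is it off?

Tangent(A1, SZ) at S — off by 7.90°.

V = (0.00, 0.00) ✓; V.y = 0.00, Q.y = 0.00 ✓; |VQ| = 38.20 ✓; ∠(EQ, QV) = 90.00° ✓; |EQ| = 10.20 ✓; bearing(E→S) − bearing(E→Q) = 73.00° ✓; |ES| = 10.20 ✓; ∠(ES, SZ) = 97.90° ✗; |SZ| = 30.70 ✓.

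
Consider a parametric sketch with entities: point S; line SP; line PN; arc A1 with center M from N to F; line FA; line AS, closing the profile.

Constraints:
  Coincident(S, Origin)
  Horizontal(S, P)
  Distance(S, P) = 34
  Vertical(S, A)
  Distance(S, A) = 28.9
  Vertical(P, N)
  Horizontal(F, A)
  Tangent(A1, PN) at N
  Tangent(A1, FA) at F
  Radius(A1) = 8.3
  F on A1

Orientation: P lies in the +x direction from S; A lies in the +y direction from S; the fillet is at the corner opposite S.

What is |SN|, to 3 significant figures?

39.8

S is at the origin; S and P share the same y with |SP| = 34.0 and P on the +x side, so P = (34.0, 0.00). SA is vertical with |SA| = 28.9 and A on the +y side, so A = (0.00, 28.9). The virtual corner opposite S is at (34.0, 28.9). A1 meets PN tangentially, so MN is at right angles to PN and A1 meets FA tangentially, so MF is at right angles to FA, with radius 8.3, so the center M sits 8.3 in from both sides at M = (25.7, 20.6). That places the tangent points at N = (34.0, 20.6) on PN and F = (25.7, 28.9) on FA. Then |SN| = |N − S| = 39.8.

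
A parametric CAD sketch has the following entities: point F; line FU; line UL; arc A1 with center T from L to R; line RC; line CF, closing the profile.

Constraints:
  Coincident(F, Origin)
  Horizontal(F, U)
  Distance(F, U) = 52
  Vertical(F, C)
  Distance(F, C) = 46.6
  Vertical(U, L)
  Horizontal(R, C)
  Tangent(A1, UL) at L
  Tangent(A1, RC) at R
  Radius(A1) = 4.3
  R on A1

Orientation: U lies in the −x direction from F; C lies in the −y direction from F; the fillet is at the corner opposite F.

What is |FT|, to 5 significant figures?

63.754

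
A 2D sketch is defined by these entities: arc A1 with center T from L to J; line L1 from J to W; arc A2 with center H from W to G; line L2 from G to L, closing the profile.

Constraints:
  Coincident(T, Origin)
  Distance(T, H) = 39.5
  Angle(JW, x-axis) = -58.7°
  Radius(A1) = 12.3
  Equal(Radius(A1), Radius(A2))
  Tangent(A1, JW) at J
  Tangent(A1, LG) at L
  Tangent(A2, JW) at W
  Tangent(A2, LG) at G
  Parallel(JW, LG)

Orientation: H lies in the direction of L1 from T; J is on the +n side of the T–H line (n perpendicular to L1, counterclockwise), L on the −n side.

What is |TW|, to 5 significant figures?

41.371

The slot axis is L1's direction at -58.7°, so u = (cos -58.7°, sin -58.7°) = (0.51952, -0.85446) and n = (−sin -58.7°, cos -58.7°) = (0.85446, 0.51952). T is at the origin and H lies 39.5 along u from T, so H = 39.5·u = (20.521, -33.751). Tangency of A1 to both parallel lines with radius 12.3 puts J and L at T ± 12.3·n: J = (10.510, 6.3901), L = (-10.510, -6.3901). Equal radii place W and G the same way about H: W = H + 12.3·n = (31.031, -27.361), G = H − 12.3·n = (10.011, -40.141). Then |TW| = |W − T| = 41.371.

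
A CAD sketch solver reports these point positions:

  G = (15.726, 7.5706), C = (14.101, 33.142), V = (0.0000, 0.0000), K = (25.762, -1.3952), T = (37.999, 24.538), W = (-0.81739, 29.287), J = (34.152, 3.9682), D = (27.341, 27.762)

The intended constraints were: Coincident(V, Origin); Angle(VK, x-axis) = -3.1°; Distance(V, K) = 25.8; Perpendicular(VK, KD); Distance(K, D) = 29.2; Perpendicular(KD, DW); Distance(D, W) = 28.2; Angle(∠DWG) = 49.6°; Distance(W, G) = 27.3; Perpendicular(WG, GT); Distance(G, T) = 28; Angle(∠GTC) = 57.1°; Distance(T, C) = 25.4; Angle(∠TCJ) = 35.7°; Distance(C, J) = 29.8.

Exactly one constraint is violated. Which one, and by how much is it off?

Distance(C, J) = 29.8 — off by 5.60.

V = (0.00, 0.00) ✓; VK at -3.100° ✓; |VK| = 25.80 ✓; ∠(VK, KD) = 90.00° ✓; |KD| = 29.20 ✓; ∠(KD, DW) = 90.00° ✓; |DW| = 28.20 ✓; ∠DWG = 49.60° ✓; |WG| = 27.30 ✓; ∠(WG, GT) = 90.00° ✓; |GT| = 28.00 ✓; ∠GTC = 57.10° ✓; |TC| = 25.40 ✓; ∠TCJ = 35.70° ✓; |CJ| = 35.40 ✗.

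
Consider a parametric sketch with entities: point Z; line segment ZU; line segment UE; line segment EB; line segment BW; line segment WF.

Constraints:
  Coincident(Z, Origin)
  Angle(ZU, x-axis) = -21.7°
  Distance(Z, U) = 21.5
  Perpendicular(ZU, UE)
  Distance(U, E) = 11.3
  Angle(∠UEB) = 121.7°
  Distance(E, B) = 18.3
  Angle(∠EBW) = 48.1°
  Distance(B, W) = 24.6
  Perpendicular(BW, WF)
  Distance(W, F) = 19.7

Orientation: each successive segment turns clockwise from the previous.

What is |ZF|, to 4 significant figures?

29.68

Z is at the origin; ZU runs at -21.7° with length 21.5, so U = (19.98, -7.950). ZU ⟂ UE, so UE runs at -111.7°; with |UE| = 11.3, E = (15.80, -18.45). ∠UEB = 121.7° gives EB at -170.0° from the x-axis; with |EB| = 18.3, B = (-2.224, -21.63). ∠EBW = 48.1° gives BW at 58.10° from the x-axis; with |BW| = 24.6, W = (10.78, -0.7418). BW is perpendicular to WF, so WF runs at -31.90°; with |WF| = 19.7, F = (27.50, -11.15). Then |ZF| = |F − Z| = 29.68.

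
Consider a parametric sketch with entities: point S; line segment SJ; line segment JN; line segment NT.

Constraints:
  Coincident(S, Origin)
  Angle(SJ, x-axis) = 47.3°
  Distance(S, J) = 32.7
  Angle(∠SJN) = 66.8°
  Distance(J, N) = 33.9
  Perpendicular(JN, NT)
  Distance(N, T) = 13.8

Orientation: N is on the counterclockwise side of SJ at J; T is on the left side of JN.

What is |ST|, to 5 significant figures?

26.571

S is at the origin; SJ runs at 47.3° with length 32.7, so J = 32.7·(cos 47.3°, sin 47.3°) = (22.176, 24.032). ∠SJN = 66.8°, so JN runs at 47.3° + (180° − 66.8°) = 160.50° from the x-axis; with |JN| = 33.9, N = J + 33.9·(cos 160.50°, sin 160.50°) = (-9.7797, 35.348). JN is perpendicular to NT; with |NT| = 13.8 on the left of JN, T = N + 13.8·(-0.33381, -0.94264) = (-14.386, 22.339). Then |ST| = |T − S| = 26.571.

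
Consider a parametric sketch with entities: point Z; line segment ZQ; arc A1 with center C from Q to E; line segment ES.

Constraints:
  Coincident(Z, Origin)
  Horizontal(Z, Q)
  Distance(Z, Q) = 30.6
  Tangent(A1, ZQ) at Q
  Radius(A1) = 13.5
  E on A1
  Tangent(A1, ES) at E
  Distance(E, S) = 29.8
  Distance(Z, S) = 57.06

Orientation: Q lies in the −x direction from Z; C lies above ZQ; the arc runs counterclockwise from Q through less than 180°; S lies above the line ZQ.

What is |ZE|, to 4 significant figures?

27.65

Z is at the origin; ZQ is horizontal with |ZQ| = 30.6 and Q on the −x side, so Q = (-30.60, 0.000). The tangent condition forces CQ to be normal to ZQ, so C = Q + (0, 13.5) = (-30.60, 13.50). Since CE ⟂ ES (tangency), |CS| = √(13.5² + 29.8²) = 32.72 regardless of where E sits on A1. So S lies on both circle(Z, 57.06) and circle(C, 32.72); the above-ZQ intersection is S = (-33.66, 46.07). E is the foot of the tangent from S: E = (-18.88, 20.20).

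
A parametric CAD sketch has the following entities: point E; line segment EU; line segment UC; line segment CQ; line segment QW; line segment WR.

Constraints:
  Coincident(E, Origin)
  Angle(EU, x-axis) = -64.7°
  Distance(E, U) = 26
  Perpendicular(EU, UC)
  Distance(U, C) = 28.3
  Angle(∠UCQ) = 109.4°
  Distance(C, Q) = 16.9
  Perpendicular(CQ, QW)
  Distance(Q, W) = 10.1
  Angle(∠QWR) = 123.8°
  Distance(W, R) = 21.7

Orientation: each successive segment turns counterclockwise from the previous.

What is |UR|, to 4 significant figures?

9.423

E is at the origin; EU runs at -64.7° with length 26.0, so U = (11.11, -23.51). The perpendicularity gives UC at right angles to EU, so UC runs at 25.30°; with |UC| = 28.3, C = (36.70, -11.41). ∠UCQ = 109.4° gives CQ at 95.90° from the x-axis; with |CQ| = 16.9, Q = (34.96, 5.399). The perpendicularity gives QW at right angles to CQ, so QW runs at -174.1°; with |QW| = 10.1, W = (24.91, 4.360). ∠QWR = 123.8° gives WR at -117.9° from the x-axis; with |WR| = 21.7, R = (14.76, -14.82). Then |UR| = |R − U| = 9.423.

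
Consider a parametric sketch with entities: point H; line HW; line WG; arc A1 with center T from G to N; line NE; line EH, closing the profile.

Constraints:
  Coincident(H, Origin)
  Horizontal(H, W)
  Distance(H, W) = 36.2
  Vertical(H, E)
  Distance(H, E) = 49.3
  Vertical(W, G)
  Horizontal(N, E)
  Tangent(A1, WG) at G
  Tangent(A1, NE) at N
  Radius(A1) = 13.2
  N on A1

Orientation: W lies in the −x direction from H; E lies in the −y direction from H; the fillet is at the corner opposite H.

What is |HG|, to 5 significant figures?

51.124

H is at the origin; HW is horizontal with |HW| = 36.2 and W on the −x side, so W = (-36.200, 0.0000). H and E share the same x with |HE| = 49.3 and E on the −y side, so E = (0.0000, -49.300). The virtual corner opposite H is at (-36.200, -49.300). Tangency of A1 to WG means the radius TG is perpendicular to WG and the tangent condition forces TN to be normal to NE, with radius 13.2, so the center T sits 13.2 in from both sides at T = (-23.000, -36.100). That places the tangent points at G = (-36.200, -36.100) on WG and N = (-23.000, -49.300) on NE. Then |HG| = |G − H| = 51.124.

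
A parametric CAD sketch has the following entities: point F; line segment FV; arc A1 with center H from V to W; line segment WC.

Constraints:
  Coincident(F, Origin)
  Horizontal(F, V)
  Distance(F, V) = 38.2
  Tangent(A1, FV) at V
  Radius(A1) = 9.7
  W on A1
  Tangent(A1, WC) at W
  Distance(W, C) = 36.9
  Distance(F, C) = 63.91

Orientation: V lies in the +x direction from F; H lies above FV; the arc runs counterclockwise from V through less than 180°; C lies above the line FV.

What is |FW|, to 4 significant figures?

49.07

Checks: F = (0.00, 0.00) ✓; |HW| = 9.700 ✓; ∠(HW, WC) = 90.00° ✓; |WC| = 36.90 ✓; |FC| = 63.91 ✓.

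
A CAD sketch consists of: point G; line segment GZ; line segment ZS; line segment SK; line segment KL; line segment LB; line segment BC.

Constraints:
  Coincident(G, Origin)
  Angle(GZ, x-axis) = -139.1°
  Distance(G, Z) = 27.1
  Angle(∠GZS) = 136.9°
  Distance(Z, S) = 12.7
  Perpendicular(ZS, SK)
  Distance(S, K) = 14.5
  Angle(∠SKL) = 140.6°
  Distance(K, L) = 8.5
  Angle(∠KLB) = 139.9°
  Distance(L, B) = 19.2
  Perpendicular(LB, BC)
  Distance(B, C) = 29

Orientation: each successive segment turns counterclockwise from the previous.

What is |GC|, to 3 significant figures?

22.7

∠KLB = 139.9° gives LB at 73.5° from the x-axis; with |LB| = 19.2, B = (5.16, -8.80). LB ⟂ BC, so BC runs at 164°; with |BC| = 29.0, C = (-22.6, -0.565). Then |GC| = |C − G| = 22.7.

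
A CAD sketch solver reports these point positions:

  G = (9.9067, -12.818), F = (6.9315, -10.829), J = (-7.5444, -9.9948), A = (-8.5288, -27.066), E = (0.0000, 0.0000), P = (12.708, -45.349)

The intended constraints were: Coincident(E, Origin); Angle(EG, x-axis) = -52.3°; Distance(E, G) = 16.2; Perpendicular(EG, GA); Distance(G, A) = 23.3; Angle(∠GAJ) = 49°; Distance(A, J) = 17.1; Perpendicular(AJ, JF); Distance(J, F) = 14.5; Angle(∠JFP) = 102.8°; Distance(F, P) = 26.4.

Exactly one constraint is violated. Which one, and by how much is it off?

Distance(F, P) = 26.4 — off by 8.60.

E = (0.00, 0.00) ✓; EG at -52.30° ✓; |EG| = 16.20 ✓; ∠(EG, GA) = 90.00° ✓; |GA| = 23.30 ✓; ∠GAJ = 49.00° ✓; |AJ| = 17.10 ✓; ∠(AJ, JF) = 90.00° ✓; |JF| = 14.50 ✓; ∠JFP = 102.8° ✓; |FP| = 35.00 ✗.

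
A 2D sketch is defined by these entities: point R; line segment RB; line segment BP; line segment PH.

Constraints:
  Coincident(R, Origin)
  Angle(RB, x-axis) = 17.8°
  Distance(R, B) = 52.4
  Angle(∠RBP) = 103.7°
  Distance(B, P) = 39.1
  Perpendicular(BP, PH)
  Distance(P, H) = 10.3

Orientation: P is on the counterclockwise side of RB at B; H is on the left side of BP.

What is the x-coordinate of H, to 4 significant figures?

36.82

R is at the origin; RB runs at 17.8° with length 52.4, so B = 52.4·(cos 17.8°, sin 17.8°) = (49.89, 16.02). ∠RBP = 103.7°, so BP runs at 17.8° + (180° − 103.7°) = 94.10° from the x-axis; with |BP| = 39.1, P = B + 39.1·(cos 94.10°, sin 94.10°) = (47.10, 55.02). BP ⟂ PH; with |PH| = 10.3 on the left of BP, H = P + 10.3·(-0.9974, -0.07150) = (36.82, 54.28). So H.x = 36.82.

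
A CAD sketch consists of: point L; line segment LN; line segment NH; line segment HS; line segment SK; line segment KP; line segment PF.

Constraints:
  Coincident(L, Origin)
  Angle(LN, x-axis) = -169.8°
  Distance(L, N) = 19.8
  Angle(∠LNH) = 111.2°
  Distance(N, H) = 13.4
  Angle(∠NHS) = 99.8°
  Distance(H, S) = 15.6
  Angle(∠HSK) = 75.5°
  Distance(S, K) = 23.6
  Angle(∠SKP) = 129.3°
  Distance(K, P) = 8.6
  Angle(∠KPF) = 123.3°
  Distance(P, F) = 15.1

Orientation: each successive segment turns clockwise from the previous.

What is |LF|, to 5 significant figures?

26.096

L is at the origin; LN runs at -169.8° with length 19.8, so N = (-19.487, -3.5063). ∠LNH = 111.2° gives NH at 121.40° from the x-axis; with |NH| = 13.4, H = (-26.469, 7.9313). ∠NHS = 99.8° gives HS at 41.200° from the x-axis; with |HS| = 15.6, S = (-14.731, 18.207). ∠HSK = 75.5° gives SK at -63.300° from the x-axis; with |SK| = 23.6, K = (-4.1270, -2.8767). ∠SKP = 129.3° gives KP at -114.00° from the x-axis; with |KP| = 8.6, P = (-7.6249, -10.733). ∠KPF = 123.3° gives PF at -170.70° from the x-axis; with |PF| = 15.1, F = (-22.526, -13.173). Then |LF| = |F − L| = 26.096.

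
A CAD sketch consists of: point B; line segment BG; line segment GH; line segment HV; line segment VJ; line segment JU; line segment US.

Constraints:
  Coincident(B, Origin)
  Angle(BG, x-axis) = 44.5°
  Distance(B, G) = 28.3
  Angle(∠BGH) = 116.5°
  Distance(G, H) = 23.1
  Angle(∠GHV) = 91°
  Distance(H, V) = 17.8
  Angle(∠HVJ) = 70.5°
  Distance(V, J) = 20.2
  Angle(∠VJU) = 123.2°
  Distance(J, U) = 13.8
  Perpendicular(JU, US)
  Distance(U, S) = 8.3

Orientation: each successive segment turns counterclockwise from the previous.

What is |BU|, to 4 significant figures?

30.39

B is at the origin; BG runs at 44.5° with length 28.3, so G = (20.18, 19.84). ∠BGH = 116.5° gives GH at 108.0° from the x-axis; with |GH| = 23.1, H = (13.05, 41.81). ∠GHV = 91.0° gives HV at -163.0° from the x-axis; with |HV| = 17.8, V = (-3.976, 36.60). ∠HVJ = 70.5° gives VJ at -53.50° from the x-axis; with |VJ| = 20.2, J = (8.040, 20.36). ∠VJU = 123.2° gives JU at 3.300° from the x-axis; with |JU| = 13.8, U = (21.82, 21.16). Then |BU| = |U − B| = 30.39.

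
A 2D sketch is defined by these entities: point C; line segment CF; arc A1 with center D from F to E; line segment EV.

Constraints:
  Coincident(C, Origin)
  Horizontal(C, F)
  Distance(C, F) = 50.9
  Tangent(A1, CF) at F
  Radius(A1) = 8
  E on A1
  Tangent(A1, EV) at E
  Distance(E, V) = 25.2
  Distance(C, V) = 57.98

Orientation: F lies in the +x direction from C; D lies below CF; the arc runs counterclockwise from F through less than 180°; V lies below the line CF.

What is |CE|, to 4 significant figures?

43.97

Checks: |DE| = 8.000 ✓; ∠(DE, EV) = 90.00° ✓; |EV| = 25.20 ✓; |CV| = 57.98 ✓.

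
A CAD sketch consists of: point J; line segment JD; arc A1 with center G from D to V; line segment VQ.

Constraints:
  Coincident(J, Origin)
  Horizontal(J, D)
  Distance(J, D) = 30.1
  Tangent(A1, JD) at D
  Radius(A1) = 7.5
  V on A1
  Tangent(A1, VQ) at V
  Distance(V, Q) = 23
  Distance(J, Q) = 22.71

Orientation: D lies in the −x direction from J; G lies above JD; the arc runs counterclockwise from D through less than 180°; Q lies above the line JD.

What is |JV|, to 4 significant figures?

24.46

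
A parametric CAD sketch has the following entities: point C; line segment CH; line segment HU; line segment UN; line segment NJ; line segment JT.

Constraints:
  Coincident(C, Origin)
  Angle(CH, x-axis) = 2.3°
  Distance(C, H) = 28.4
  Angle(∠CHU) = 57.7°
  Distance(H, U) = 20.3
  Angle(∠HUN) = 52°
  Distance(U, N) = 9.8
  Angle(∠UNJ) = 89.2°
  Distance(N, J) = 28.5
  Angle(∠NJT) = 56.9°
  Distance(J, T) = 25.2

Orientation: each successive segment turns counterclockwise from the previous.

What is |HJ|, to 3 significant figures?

12.9

C is at the origin; CH runs at 2.3° with length 28.4, so H = (28.4, 1.14). ∠CHU = 57.7° gives HU at 125° from the x-axis; with |HU| = 20.3, U = (16.8, 17.8). ∠HUN = 52.0° gives UN at -107° from the x-axis; with |UN| = 9.8, N = (13.9, 8.50). ∠UNJ = 89.2° gives NJ at -16.6° from the x-axis; with |NJ| = 28.5, J = (41.2, 0.356). Then |HJ| = |J − H| = 12.9.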